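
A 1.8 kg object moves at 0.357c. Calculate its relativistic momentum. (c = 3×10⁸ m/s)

γ = 1/√(1 - 0.357²) = 1.0705
v = 0.357 × 3×10⁸ = 1.071×10⁸ m/s
p = γmv = 1.0705 × 1.8 × 1.071×10⁸ = 2.064×10⁸ kg·m/s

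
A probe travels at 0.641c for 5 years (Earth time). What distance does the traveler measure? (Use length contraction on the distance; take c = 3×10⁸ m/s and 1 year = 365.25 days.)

Earth distance: d = v × t = 0.641c × 5 yr = 3.0343×10¹⁶ m
γ = 1.3029
d' = d/γ = 3.0343×10¹⁶/1.3029 = 2.329×10¹⁶ m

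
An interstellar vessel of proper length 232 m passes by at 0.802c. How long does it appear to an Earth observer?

Proper length L₀ = 232 m
γ = 1/√(1 - 0.802²) = 1.674
L = L₀/γ = 232/1.674 = 138.6 m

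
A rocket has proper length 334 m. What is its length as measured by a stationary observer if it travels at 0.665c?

Proper length L₀ = 334 m
γ = 1/√(1 - 0.665²) = 1.339
L = L₀/γ = 334/1.339 = 249.4 m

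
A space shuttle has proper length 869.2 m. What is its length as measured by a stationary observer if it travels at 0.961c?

Proper length L₀ = 869.2 m
γ = 1/√(1 - 0.961²) = 3.616
L = L₀/γ = 869.2/3.616 = 240.4 m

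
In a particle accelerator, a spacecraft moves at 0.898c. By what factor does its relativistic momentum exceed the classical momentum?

p_rel = γmv, p_class = mv
Ratio = γ = 1/√(1 - 0.898²)
= 1/√(0.193596) = 2.273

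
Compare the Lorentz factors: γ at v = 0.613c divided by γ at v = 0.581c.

γ₁ = 1/√(1 - 0.613²) = 1.266
γ₂ = 1/√(1 - 0.581²) = 1.229
γ₁/γ₂ = 1.266/1.229 = 1.030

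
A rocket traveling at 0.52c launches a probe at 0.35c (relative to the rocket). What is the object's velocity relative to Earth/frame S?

u = (u' + v)/(1 + u'v/c²)
Numerator: 0.35 + 0.52 = 0.87
Denominator: 1 + 0.182 = 1.182
u = 0.87/1.182 = 0.7360c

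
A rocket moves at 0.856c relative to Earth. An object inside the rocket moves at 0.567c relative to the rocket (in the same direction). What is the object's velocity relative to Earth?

u = (u' + v)/(1 + u'v/c²)
Numerator: 0.567 + 0.856 = 1.423
Denominator: 1 + 0.485352 = 1.485352
u = 1.423/1.485352 = 0.9580c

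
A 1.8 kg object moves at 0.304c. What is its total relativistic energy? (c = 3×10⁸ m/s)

γ = 1/√(1 - 0.304²) = 1.04968
mc² = 1.8 × (3×10⁸)² = 1.620×10¹⁷ J
E = γmc² = 1.04968 × 1.620×10¹⁷ = 1.700×10¹⁷ J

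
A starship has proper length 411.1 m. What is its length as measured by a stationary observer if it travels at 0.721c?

Proper length L₀ = 411.1 m
γ = 1/√(1 - 0.721²) = 1.443
L = L₀/γ = 411.1/1.443 = 284.9 m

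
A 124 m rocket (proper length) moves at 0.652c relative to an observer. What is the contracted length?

Proper length L₀ = 124 m
γ = 1/√(1 - 0.652²) = 1.3189
L = L₀/γ = 124/1.3189 = 94.02 m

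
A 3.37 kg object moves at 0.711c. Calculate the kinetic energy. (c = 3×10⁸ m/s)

γ = 1/√(1 - 0.711²) = 1.4221
γ - 1 = 0.4221
KE = (γ-1)mc² = 0.4221 × 3.37 × (3×10⁸)² = 1.280×10¹⁷ J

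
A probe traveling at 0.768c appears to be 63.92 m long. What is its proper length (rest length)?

Contracted length L = 63.92 m
γ = 1/√(1 - 0.768²) = 1.5614
L₀ = γL = 1.5614 × 63.92 = 99.80 m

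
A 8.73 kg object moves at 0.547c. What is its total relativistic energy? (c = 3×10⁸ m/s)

γ = 1/√(1 - 0.547²) = 1.1946
mc² = 8.73 × (3×10⁸)² = 7.857×10¹⁷ J
E = γmc² = 1.1946 × 7.857×10¹⁷ = 9.386×10¹⁷ J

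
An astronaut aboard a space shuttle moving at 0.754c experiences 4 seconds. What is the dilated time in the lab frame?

Proper time Δt₀ = 4 seconds
γ = 1/√(1 - 0.754²) = 1.52236
Δt = γΔt₀ = 1.52236 × 4 = 6.089 seconds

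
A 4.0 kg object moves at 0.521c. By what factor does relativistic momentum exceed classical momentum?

p_rel = γmv, p_class = mv
Ratio = γ = 1/√(1 - 0.521²) = 1.172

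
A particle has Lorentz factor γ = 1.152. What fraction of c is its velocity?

From γ = 1/√(1 - v²/c²):
1/γ² = 1/1.152² = 0.7535
v²/c² = 1 - 0.7535 = 0.2465
v/c = √(0.2465) = 0.4965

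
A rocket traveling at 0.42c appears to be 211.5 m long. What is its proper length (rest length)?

Contracted length L = 211.5 m
γ = 1/√(1 - 0.42²) = 1.102
L₀ = γL = 1.102 × 211.5 = 233.1 m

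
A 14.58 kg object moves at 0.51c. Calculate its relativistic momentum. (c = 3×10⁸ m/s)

γ = 1/√(1 - 0.51²) = 1.1626
v = 0.51 × 3×10⁸ = 1.530×10⁸ m/s
p = γmv = 1.1626 × 14.58 × 1.530×10⁸ = 2.593×10⁹ kg·m/s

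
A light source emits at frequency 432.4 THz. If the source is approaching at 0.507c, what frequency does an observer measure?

β = v/c = 0.507
(1+β)/(1-β) = 1.507/0.493 = 3.057
Doppler factor = √(3.057) = 1.7484
f_obs = 432.4 × 1.7484 = 756.0 THz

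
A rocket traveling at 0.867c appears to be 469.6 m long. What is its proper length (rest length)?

Contracted length L = 469.6 m
γ = 1/√(1 - 0.867²) = 2.0068
L₀ = γL = 2.0068 × 469.6 = 942.4 m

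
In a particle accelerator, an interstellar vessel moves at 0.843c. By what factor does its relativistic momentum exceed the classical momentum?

p_rel = γmv, p_class = mv
Ratio = γ = 1/√(1 - 0.843²)
= 1/√(0.289351) = 1.859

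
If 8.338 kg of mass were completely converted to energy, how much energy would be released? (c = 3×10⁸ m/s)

Using E = mc²:
c² = (3×10⁸)² = 9×10¹⁶ m²/s²
E = 8.338 × 9×10¹⁶ = 7.504×10¹⁷ J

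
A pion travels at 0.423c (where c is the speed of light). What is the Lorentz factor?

v/c = 0.423, so (v/c)² = 0.178929
1 - (v/c)² = 0.821071
γ = 1/√(0.821071) = 1.104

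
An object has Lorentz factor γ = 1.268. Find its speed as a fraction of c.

From γ = 1/√(1 - v²/c²):
1/γ² = 1/1.268² = 0.621959
v²/c² = 1 - 0.621959 = 0.378041
v/c = √(0.378041) = 0.6149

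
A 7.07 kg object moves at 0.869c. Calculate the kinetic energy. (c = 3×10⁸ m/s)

γ = 1/√(1 - 0.869²) = 2.02097
γ - 1 = 1.02097
KE = (γ-1)mc² = 1.02097 × 7.07 × (3×10⁸)² = 6.496×10¹⁷ J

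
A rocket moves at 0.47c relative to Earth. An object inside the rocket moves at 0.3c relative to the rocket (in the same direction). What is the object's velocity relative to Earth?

u = (u' + v)/(1 + u'v/c²)
Numerator: 0.3 + 0.47 = 0.77
Denominator: 1 + 0.141 = 1.141
u = 0.77/1.141 = 0.6748c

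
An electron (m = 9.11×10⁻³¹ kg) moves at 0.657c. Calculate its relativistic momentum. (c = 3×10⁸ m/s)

γ = 1/√(1 - 0.657²) = 1.3265
v = 0.657 × 3×10⁸ = 1.971×10⁸ m/s
p = γmv = 1.3265 × 9.11×10⁻³¹ × 1.971×10⁸ = 2.382×10⁻²² kg·m/s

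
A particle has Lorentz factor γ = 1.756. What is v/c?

From γ = 1/√(1 - v²/c²):
1/γ² = 1/1.756² = 0.3243
v²/c² = 1 - 0.3243 = 0.6757
v/c = √(0.6757) = 0.8220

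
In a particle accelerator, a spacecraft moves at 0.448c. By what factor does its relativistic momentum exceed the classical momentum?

p_rel = γmv, p_class = mv
Ratio = γ = 1/√(1 - 0.448²)
= 1/√(0.799296) = 1.119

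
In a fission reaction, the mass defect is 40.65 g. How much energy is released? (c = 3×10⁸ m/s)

Convert mass defect: Δm = 40.65 g = 0.04065 kg
E = Δm·c² = 0.04065 × (3×10⁸)²
= 0.04065 × 9×10¹⁶ = 3.659×10¹⁵ J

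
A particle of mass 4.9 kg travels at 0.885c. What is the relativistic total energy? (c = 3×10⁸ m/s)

γ = 1/√(1 - 0.885²) = 2.1478
mc² = 4.9 × (3×10⁸)² = 4.410×10¹⁷ J
E = γmc² = 2.1478 × 4.410×10¹⁷ = 9.472×10¹⁷ J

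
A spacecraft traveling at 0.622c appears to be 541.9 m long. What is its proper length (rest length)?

Contracted length L = 541.9 m
γ = 1/√(1 - 0.622²) = 1.2771
L₀ = γL = 1.2771 × 541.9 = 692.1 m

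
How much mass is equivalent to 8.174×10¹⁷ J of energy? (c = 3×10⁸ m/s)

From E = mc², we get m = E/c²
c² = (3×10⁸)² = 9×10¹⁶ m²/s²
m = 8.174×10¹⁷ / 9×10¹⁶ = 9.082 kg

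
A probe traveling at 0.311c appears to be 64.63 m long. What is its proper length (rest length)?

Contracted length L = 64.63 m
γ = 1/√(1 - 0.311²) = 1.0522
L₀ = γL = 1.0522 × 64.63 = 68.00 m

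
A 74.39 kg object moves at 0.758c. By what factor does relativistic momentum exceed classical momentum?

p_rel = γmv, p_class = mv
Ratio = γ = 1/√(1 - 0.758²) = 1.533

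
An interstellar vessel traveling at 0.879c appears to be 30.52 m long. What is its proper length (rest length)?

Contracted length L = 30.52 m
γ = 1/√(1 - 0.879²) = 2.0972
L₀ = γL = 2.0972 × 30.52 = 64.01 m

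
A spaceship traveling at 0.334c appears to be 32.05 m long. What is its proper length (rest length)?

Contracted length L = 32.05 m
γ = 1/√(1 - 0.334²) = 1.0609
L₀ = γL = 1.0609 × 32.05 = 34.00 m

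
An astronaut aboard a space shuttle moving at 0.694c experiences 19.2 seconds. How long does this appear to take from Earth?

Proper time Δt₀ = 19.2 seconds
γ = 1/√(1 - 0.694²) = 1.389
Δt = γΔt₀ = 1.389 × 19.2 = 26.67 seconds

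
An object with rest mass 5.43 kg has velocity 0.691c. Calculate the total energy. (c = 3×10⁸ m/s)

γ = 1/√(1 - 0.691²) = 1.3834
mc² = 5.43 × (3×10⁸)² = 4.887×10¹⁷ J
E = γmc² = 1.3834 × 4.887×10¹⁷ = 6.761×10¹⁷ J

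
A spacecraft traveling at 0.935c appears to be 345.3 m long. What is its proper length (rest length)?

Contracted length L = 345.3 m
γ = 1/√(1 - 0.935²) = 2.8197
L₀ = γL = 2.8197 × 345.3 = 973.6 m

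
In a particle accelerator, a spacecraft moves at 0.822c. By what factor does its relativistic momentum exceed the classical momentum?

p_rel = γmv, p_class = mv
Ratio = γ = 1/√(1 - 0.822²)
= 1/√(0.324316) = 1.756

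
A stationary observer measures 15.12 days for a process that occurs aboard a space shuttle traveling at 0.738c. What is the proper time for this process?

Dilated time Δt = 15.12 days
γ = 1/√(1 - 0.738²) = 1.482
Δt₀ = Δt/γ = 15.12/1.482 = 10.20 days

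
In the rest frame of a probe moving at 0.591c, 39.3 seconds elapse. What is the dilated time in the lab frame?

Proper time Δt₀ = 39.3 seconds
γ = 1/√(1 - 0.591²) = 1.2397
Δt = γΔt₀ = 1.2397 × 39.3 = 48.72 seconds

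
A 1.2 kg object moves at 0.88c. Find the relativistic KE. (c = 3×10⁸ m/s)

γ = 1/√(1 - 0.88²) = 2.1054
γ - 1 = 1.1054
KE = (γ-1)mc² = 1.1054 × 1.2 × (3×10⁸)² = 1.194×10¹⁷ J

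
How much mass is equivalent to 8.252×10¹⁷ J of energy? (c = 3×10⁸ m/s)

From E = mc², we get m = E/c²
c² = (3×10⁸)² = 9×10¹⁶ m²/s²
m = 8.252×10¹⁷ / 9×10¹⁶ = 9.169 kg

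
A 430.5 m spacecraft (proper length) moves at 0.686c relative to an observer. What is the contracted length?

Proper length L₀ = 430.5 m
γ = 1/√(1 - 0.686²) = 1.3744
L = L₀/γ = 430.5/1.3744 = 313.2 m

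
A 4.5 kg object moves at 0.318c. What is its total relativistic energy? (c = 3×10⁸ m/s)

γ = 1/√(1 - 0.318²) = 1.0548
mc² = 4.5 × (3×10⁸)² = 4.050×10¹⁷ J
E = γmc² = 1.0548 × 4.050×10¹⁷ = 4.272×10¹⁷ J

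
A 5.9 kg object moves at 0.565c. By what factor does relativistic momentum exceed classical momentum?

p_rel = γmv, p_class = mv
Ratio = γ = 1/√(1 - 0.565²) = 1.212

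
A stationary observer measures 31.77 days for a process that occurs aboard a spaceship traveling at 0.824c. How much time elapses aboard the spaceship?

Dilated time Δt = 31.77 days
γ = 1/√(1 - 0.824²) = 1.765
Δt₀ = Δt/γ = 31.77/1.765 = 18.00 days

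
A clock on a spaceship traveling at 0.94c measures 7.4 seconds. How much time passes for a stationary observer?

Proper time Δt₀ = 7.4 seconds
γ = 1/√(1 - 0.94²) = 2.931
Δt = γΔt₀ = 2.931 × 7.4 = 21.69 seconds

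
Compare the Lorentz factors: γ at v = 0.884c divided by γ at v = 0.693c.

γ₁ = 1/√(1 - 0.884²) = 2.139
γ₂ = 1/√(1 - 0.693²) = 1.387
γ₁/γ₂ = 2.139/1.387 = 1.542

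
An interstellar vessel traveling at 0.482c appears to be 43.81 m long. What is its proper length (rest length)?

Contracted length L = 43.81 m
γ = 1/√(1 - 0.482²) = 1.1413
L₀ = γL = 1.1413 × 43.81 = 50.00 m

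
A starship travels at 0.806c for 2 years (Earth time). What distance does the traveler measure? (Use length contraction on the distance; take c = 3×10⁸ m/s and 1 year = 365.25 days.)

Earth distance: d = v × t = 0.806c × 2 yr = 1.5261×10¹⁶ m
γ = 1.6894
d' = d/γ = 1.5261×10¹⁶/1.6894 = 9.033×10¹⁵ m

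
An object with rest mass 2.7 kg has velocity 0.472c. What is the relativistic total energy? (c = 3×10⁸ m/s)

γ = 1/√(1 - 0.472²) = 1.134
mc² = 2.7 × (3×10⁸)² = 2.430×10¹⁷ J
E = γmc² = 1.134 × 2.430×10¹⁷ = 2.756×10¹⁷ J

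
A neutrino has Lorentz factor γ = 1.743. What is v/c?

From γ = 1/√(1 - v²/c²):
1/γ² = 1/1.743² = 0.3292
v²/c² = 1 - 0.3292 = 0.6708
v/c = √(0.6708) = 0.8190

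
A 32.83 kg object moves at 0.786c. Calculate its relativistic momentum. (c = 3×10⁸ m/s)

γ = 1/√(1 - 0.786²) = 1.6175
v = 0.786 × 3×10⁸ = 2.358×10⁸ m/s
p = γmv = 1.6175 × 32.83 × 2.358×10⁸ = 1.252×10¹⁰ kg·m/s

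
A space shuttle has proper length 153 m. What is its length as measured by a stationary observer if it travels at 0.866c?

Proper length L₀ = 153 m
γ = 1/√(1 - 0.866²) = 1.9998
L = L₀/γ = 153/1.9998 = 76.51 m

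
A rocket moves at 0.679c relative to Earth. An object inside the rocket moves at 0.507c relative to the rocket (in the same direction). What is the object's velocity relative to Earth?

u = (u' + v)/(1 + u'v/c²)
Numerator: 0.507 + 0.679 = 1.186
Denominator: 1 + 0.344253 = 1.344253
u = 1.186/1.344253 = 0.8823c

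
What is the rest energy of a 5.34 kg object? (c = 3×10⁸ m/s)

c² = (3×10⁸)² = 9.000×10¹⁶ m²/s²
E₀ = mc² = 5.34 × 9.000×10¹⁶ = 4.806×10¹⁷ J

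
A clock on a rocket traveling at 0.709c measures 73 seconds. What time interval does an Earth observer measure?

Proper time Δt₀ = 73 seconds
γ = 1/√(1 - 0.709²) = 1.418
Δt = γΔt₀ = 1.418 × 73 = 103.5 seconds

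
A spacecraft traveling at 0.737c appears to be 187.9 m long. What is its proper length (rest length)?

Contracted length L = 187.9 m
γ = 1/√(1 - 0.737²) = 1.4795
L₀ = γL = 1.4795 × 187.9 = 278.0 m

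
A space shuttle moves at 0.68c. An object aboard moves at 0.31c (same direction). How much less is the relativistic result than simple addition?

Classical: u' + v = 0.31 + 0.68 = 0.99c
Relativistic: u = (0.31 + 0.68)/(1 + 0.2108) = 0.99/1.2108 = 0.8176c
Difference: 0.99 - 0.8176 = 0.1724c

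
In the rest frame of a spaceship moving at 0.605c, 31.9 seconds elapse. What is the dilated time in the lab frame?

Proper time Δt₀ = 31.9 seconds
γ = 1/√(1 - 0.605²) = 1.2559
Δt = γΔt₀ = 1.2559 × 31.9 = 40.06 seconds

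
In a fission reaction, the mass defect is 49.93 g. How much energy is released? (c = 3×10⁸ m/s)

Convert mass defect: Δm = 49.93 g = 0.04993 kg
E = Δm·c² = 0.04993 × (3×10⁸)²
= 0.04993 × 9×10¹⁶ = 4.494×10¹⁵ J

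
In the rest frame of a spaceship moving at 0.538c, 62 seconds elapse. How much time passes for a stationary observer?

Proper time Δt₀ = 62 seconds
γ = 1/√(1 - 0.538²) = 1.1863
Δt = γΔt₀ = 1.1863 × 62 = 73.55 seconds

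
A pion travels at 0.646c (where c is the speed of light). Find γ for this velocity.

v/c = 0.646, so (v/c)² = 0.417316
1 - (v/c)² = 0.582684
γ = 1/√(0.582684) = 1.310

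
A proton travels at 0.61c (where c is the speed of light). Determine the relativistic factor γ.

v/c = 0.61, so (v/c)² = 0.3721
1 - (v/c)² = 0.6279
γ = 1/√(0.6279) = 1.262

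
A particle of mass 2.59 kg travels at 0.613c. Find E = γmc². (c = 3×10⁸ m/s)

γ = 1/√(1 - 0.613²) = 1.2657
mc² = 2.59 × (3×10⁸)² = 2.331×10¹⁷ J
E = γmc² = 1.2657 × 2.331×10¹⁷ = 2.950×10¹⁷ J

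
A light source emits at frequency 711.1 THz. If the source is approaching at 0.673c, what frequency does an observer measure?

β = v/c = 0.673
(1+β)/(1-β) = 1.673/0.327 = 5.116
Doppler factor = √(5.116) = 2.2619
f_obs = 711.1 × 2.2619 = 1608 THz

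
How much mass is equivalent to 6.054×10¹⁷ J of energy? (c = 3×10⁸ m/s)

From E = mc², we get m = E/c²
c² = (3×10⁸)² = 9×10¹⁶ m²/s²
m = 6.054×10¹⁷ / 9×10¹⁶ = 6.727 kg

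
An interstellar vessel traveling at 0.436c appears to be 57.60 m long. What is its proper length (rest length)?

Contracted length L = 57.60 m
γ = 1/√(1 - 0.436²) = 1.11118
L₀ = γL = 1.11118 × 57.60 = 64.00 m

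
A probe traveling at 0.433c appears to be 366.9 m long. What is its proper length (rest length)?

Contracted length L = 366.9 m
γ = 1/√(1 - 0.433²) = 1.1094
L₀ = γL = 1.1094 × 366.9 = 407.0 m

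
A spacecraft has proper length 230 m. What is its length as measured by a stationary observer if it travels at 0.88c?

Proper length L₀ = 230 m
γ = 1/√(1 - 0.88²) = 2.1054
L = L₀/γ = 230/2.1054 = 109.2 m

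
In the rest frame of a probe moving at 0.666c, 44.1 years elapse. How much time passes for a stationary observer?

Proper time Δt₀ = 44.1 years
γ = 1/√(1 - 0.666²) = 1.3406
Δt = γΔt₀ = 1.3406 × 44.1 = 59.12 years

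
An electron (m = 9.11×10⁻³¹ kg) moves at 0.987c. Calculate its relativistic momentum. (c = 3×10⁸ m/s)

γ = 1/√(1 - 0.987²) = 6.222
v = 0.987 × 3×10⁸ = 2.961×10⁸ m/s
p = γmv = 6.222 × 9.11×10⁻³¹ × 2.961×10⁸ = 1.678×10⁻²¹ kg·m/s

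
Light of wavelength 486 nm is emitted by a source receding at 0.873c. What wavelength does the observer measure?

β = 0.873
Wavelength Doppler factor = √(1.873/0.127) = √(14.748) = 3.840
λ_obs = 486 × 3.840 = 1866 nm (redshift)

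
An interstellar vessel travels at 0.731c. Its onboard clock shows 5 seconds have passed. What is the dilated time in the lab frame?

Proper time Δt₀ = 5 seconds
γ = 1/√(1 - 0.731²) = 1.46546
Δt = γΔt₀ = 1.46546 × 5 = 7.327 seconds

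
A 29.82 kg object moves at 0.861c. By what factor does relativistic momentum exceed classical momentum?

p_rel = γmv, p_class = mv
Ratio = γ = 1/√(1 - 0.861²) = 1.966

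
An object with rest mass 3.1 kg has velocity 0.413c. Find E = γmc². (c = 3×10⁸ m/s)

γ = 1/√(1 - 0.413²) = 1.098
mc² = 3.1 × (3×10⁸)² = 2.790×10¹⁷ J
E = γmc² = 1.098 × 2.790×10¹⁷ = 3.063×10¹⁷ J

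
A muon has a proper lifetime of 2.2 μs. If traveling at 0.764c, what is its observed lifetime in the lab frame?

Proper lifetime τ₀ = 2.2 μs
γ = 1/√(1 - 0.764²) = 1.550
τ = γτ₀ = 1.550 × 2.2 μs = 3.410 μs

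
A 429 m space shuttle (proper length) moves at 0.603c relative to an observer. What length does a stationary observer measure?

Proper length L₀ = 429 m
γ = 1/√(1 - 0.603²) = 1.2535
L = L₀/γ = 429/1.2535 = 342.2 m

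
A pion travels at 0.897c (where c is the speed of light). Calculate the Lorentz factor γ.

v/c = 0.897, so (v/c)² = 0.804609
1 - (v/c)² = 0.195391
γ = 1/√(0.195391) = 2.262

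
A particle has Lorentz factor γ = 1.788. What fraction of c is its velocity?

From γ = 1/√(1 - v²/c²):
1/γ² = 1/1.788² = 0.3128
v²/c² = 1 - 0.3128 = 0.6872
v/c = √(0.6872) = 0.8290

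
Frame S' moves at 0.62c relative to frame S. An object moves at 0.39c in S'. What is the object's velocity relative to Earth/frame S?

u = (u' + v)/(1 + u'v/c²)
Numerator: 0.39 + 0.62 = 1.01
Denominator: 1 + 0.2418 = 1.2418
u = 1.01/1.2418 = 0.8133c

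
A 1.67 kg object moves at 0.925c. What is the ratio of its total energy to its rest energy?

E = γmc², E₀ = mc²
E/E₀ = γ = 1/√(1 - 0.925²) = 2.632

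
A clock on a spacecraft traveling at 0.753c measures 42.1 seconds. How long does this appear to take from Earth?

Proper time Δt₀ = 42.1 seconds
γ = 1/√(1 - 0.753²) = 1.5197
Δt = γΔt₀ = 1.5197 × 42.1 = 63.98 seconds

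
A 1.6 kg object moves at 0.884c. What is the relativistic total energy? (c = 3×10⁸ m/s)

γ = 1/√(1 - 0.884²) = 2.139
mc² = 1.6 × (3×10⁸)² = 1.440×10¹⁷ J
E = γmc² = 2.139 × 1.440×10¹⁷ = 3.080×10¹⁷ J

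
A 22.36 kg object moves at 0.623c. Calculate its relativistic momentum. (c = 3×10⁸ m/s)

γ = 1/√(1 - 0.623²) = 1.2784
v = 0.623 × 3×10⁸ = 1.869×10⁸ m/s
p = γmv = 1.2784 × 22.36 × 1.869×10⁸ = 5.343×10⁹ kg·m/s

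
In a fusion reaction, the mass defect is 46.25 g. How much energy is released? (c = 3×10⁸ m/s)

Convert mass defect: Δm = 46.25 g = 0.04625 kg
E = Δm·c² = 0.04625 × (3×10⁸)²
= 0.04625 × 9×10¹⁶ = 4.163×10¹⁵ J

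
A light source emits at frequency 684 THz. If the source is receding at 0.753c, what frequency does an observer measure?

β = v/c = 0.753
(1-β)/(1+β) = 0.247/1.753 = 0.1409
Doppler factor = √(0.1409) = 0.3754
f_obs = 684 × 0.3754 = 256.8 THz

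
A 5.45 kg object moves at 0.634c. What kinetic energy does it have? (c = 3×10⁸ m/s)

γ = 1/√(1 - 0.634²) = 1.2931
γ - 1 = 0.2931
KE = (γ-1)mc² = 0.2931 × 5.45 × (3×10⁸)² = 1.438×10¹⁷ J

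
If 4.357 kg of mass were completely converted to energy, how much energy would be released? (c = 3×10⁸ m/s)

Using E = mc²:
c² = (3×10⁸)² = 9×10¹⁶ m²/s²
E = 4.357 × 9×10¹⁶ = 3.921×10¹⁷ J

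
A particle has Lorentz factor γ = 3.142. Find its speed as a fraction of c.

From γ = 1/√(1 - v²/c²):
1/γ² = 1/3.142² = 0.1013
v²/c² = 1 - 0.1013 = 0.8987
v/c = √(0.8987) = 0.9480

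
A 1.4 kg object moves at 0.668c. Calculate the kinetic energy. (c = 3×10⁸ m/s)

γ = 1/√(1 - 0.668²) = 1.3438
γ - 1 = 0.3438
KE = (γ-1)mc² = 0.3438 × 1.4 × (3×10⁸)² = 4.332×10¹⁶ J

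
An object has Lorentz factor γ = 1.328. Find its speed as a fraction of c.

From γ = 1/√(1 - v²/c²):
1/γ² = 1/1.328² = 0.5670
v²/c² = 1 - 0.5670 = 0.4330
v/c = √(0.4330) = 0.6580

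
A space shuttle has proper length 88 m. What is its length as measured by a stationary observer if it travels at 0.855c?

Proper length L₀ = 88 m
γ = 1/√(1 - 0.855²) = 1.928
L = L₀/γ = 88/1.928 = 45.64 m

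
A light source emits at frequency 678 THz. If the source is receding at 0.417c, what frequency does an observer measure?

β = v/c = 0.417
(1-β)/(1+β) = 0.583/1.417 = 0.4114
Doppler factor = √(0.4114) = 0.6414
f_obs = 678 × 0.6414 = 434.9 THz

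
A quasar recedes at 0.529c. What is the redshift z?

β = 0.529
(1+β)/(1-β) = 1.529/0.471 = 3.246
√(3.246) = 1.8017
z = 1.8017 - 1 = 0.8017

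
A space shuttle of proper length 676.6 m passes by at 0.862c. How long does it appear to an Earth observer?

Proper length L₀ = 676.6 m
γ = 1/√(1 - 0.862²) = 1.9727
L = L₀/γ = 676.6/1.9727 = 343.0 m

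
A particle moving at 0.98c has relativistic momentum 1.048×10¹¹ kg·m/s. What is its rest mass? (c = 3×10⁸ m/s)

γ = 1/√(1 - 0.98²) = 5.025
v = 0.98 × 3×10⁸ = 2.940×10⁸ m/s
m = p/(γv) = 1.048×10¹¹/(5.025 × 2.940×10⁸) = 70.94 kg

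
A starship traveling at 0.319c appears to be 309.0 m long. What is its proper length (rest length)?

Contracted length L = 309.0 m
γ = 1/√(1 - 0.319²) = 1.055
L₀ = γL = 1.055 × 309.0 = 326.0 m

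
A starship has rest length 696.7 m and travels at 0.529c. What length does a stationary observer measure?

Proper length L₀ = 696.7 m
γ = 1/√(1 - 0.529²) = 1.1784
L = L₀/γ = 696.7/1.1784 = 591.2 m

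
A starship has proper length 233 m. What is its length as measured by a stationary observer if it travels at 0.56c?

Proper length L₀ = 233 m
γ = 1/√(1 - 0.56²) = 1.207
L = L₀/γ = 233/1.207 = 193.0 m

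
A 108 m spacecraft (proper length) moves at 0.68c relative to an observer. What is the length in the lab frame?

Proper length L₀ = 108 m
γ = 1/√(1 - 0.68²) = 1.36386
L = L₀/γ = 108/1.36386 = 79.19 m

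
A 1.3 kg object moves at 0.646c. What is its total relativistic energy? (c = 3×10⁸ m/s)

γ = 1/√(1 - 0.646²) = 1.310
mc² = 1.3 × (3×10⁸)² = 1.170×10¹⁷ J
E = γmc² = 1.310 × 1.170×10¹⁷ = 1.533×10¹⁷ J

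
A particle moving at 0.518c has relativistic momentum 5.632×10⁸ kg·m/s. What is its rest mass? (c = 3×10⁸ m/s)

γ = 1/√(1 - 0.518²) = 1.169
v = 0.518 × 3×10⁸ = 1.554×10⁸ m/s
m = p/(γv) = 5.632×10⁸/(1.169 × 1.554×10⁸) = 3.100 kg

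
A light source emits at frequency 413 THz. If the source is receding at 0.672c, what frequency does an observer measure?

β = v/c = 0.672
(1-β)/(1+β) = 0.328/1.672 = 0.1962
Doppler factor = √(0.1962) = 0.4429
f_obs = 413 × 0.4429 = 182.9 THz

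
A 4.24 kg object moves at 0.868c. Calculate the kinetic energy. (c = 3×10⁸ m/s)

γ = 1/√(1 - 0.868²) = 2.014
γ - 1 = 1.014
KE = (γ-1)mc² = 1.014 × 4.24 × (3×10⁸)² = 3.869×10¹⁷ J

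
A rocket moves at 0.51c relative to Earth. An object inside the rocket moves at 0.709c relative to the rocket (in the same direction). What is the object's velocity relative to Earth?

u = (u' + v)/(1 + u'v/c²)
Numerator: 0.709 + 0.51 = 1.219
Denominator: 1 + 0.36159 = 1.36159
u = 1.219/1.36159 = 0.8953c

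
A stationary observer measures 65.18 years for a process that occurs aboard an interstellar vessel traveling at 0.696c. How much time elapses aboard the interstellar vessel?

Dilated time Δt = 65.18 years
γ = 1/√(1 - 0.696²) = 1.3927
Δt₀ = Δt/γ = 65.18/1.3927 = 46.80 years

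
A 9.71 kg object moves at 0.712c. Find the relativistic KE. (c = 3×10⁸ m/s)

γ = 1/√(1 - 0.712²) = 1.42414
γ - 1 = 0.42414
KE = (γ-1)mc² = 0.42414 × 9.71 × (3×10⁸)² = 3.707×10¹⁷ J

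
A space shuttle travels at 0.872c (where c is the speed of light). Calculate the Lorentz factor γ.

v/c = 0.872, so (v/c)² = 0.760384
1 - (v/c)² = 0.239616
γ = 1/√(0.239616) = 2.043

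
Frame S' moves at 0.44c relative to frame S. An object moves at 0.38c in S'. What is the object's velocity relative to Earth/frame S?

u = (u' + v)/(1 + u'v/c²)
Numerator: 0.38 + 0.44 = 0.82
Denominator: 1 + 0.1672 = 1.1672
u = 0.82/1.1672 = 0.7025c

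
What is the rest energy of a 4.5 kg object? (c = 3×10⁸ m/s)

c² = (3×10⁸)² = 9.000×10¹⁶ m²/s²
E₀ = mc² = 4.5 × 9.000×10¹⁶ = 4.050×10¹⁷ J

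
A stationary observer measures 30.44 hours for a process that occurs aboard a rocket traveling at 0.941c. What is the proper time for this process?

Dilated time Δt = 30.44 hours
γ = 1/√(1 - 0.941²) = 2.955
Δt₀ = Δt/γ = 30.44/2.955 = 10.30 hours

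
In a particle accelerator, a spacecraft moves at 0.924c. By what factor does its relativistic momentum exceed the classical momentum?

p_rel = γmv, p_class = mv
Ratio = γ = 1/√(1 - 0.924²)
= 1/√(0.146224) = 2.615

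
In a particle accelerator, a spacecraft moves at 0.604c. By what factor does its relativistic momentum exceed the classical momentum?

p_rel = γmv, p_class = mv
Ratio = γ = 1/√(1 - 0.604²)
= 1/√(0.635184) = 1.255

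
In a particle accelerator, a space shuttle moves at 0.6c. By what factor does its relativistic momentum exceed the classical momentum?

p_rel = γmv, p_class = mv
Ratio = γ = 1/√(1 - 0.6²)
= 1/√(0.64) = 1.250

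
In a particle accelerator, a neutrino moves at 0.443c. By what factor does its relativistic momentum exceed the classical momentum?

p_rel = γmv, p_class = mv
Ratio = γ = 1/√(1 - 0.443²)
= 1/√(0.803751) = 1.115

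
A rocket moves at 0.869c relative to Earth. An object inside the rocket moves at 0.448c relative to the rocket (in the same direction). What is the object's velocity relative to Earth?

u = (u' + v)/(1 + u'v/c²)
Numerator: 0.448 + 0.869 = 1.317
Denominator: 1 + 0.389312 = 1.389312
u = 1.317/1.389312 = 0.9480c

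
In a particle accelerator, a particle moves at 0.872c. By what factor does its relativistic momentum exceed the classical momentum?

p_rel = γmv, p_class = mv
Ratio = γ = 1/√(1 - 0.872²)
= 1/√(0.239616) = 2.043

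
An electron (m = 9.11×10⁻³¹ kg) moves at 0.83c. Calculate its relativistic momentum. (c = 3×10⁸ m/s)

γ = 1/√(1 - 0.83²) = 1.793
v = 0.83 × 3×10⁸ = 2.490×10⁸ m/s
p = γmv = 1.793 × 9.11×10⁻³¹ × 2.490×10⁸ = 4.067×10⁻²² kg·m/s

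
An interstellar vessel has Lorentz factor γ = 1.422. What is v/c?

From γ = 1/√(1 - v²/c²):
1/γ² = 1/1.422² = 0.4945
v²/c² = 1 - 0.4945 = 0.5055
v/c = √(0.5055) = 0.7110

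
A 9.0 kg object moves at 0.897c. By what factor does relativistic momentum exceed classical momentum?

p_rel = γmv, p_class = mv
Ratio = γ = 1/√(1 - 0.897²) = 2.262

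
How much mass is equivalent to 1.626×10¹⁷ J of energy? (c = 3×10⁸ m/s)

From E = mc², we get m = E/c²
c² = (3×10⁸)² = 9×10¹⁶ m²/s²
m = 1.626×10¹⁷ / 9×10¹⁶ = 1.807 kg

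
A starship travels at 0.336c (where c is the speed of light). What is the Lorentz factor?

v/c = 0.336, so (v/c)² = 0.112896
1 - (v/c)² = 0.887104
γ = 1/√(0.887104) = 1.062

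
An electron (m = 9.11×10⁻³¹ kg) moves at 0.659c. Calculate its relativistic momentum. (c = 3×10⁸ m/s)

γ = 1/√(1 - 0.659²) = 1.330
v = 0.659 × 3×10⁸ = 1.977×10⁸ m/s
p = γmv = 1.330 × 9.11×10⁻³¹ × 1.977×10⁸ = 2.395×10⁻²² kg·m/s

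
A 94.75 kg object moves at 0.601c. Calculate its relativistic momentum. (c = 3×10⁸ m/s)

γ = 1/√(1 - 0.601²) = 1.251
v = 0.601 × 3×10⁸ = 1.803×10⁸ m/s
p = γmv = 1.251 × 94.75 × 1.803×10⁸ = 2.137×10¹⁰ kg·m/s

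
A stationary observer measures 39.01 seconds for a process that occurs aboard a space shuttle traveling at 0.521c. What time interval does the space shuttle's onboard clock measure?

Dilated time Δt = 39.01 seconds
γ = 1/√(1 - 0.521²) = 1.1716
Δt₀ = Δt/γ = 39.01/1.1716 = 33.30 seconds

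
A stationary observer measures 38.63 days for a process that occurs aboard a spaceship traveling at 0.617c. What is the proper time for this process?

Dilated time Δt = 38.63 days
γ = 1/√(1 - 0.617²) = 1.2707
Δt₀ = Δt/γ = 38.63/1.2707 = 30.40 days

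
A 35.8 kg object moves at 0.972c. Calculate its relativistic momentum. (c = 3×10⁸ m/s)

γ = 1/√(1 - 0.972²) = 4.256
v = 0.972 × 3×10⁸ = 2.916×10⁸ m/s
p = γmv = 4.256 × 35.8 × 2.916×10⁸ = 4.443×10¹⁰ kg·m/s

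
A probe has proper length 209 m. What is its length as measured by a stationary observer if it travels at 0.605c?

Proper length L₀ = 209 m
γ = 1/√(1 - 0.605²) = 1.256
L = L₀/γ = 209/1.256 = 166.4 m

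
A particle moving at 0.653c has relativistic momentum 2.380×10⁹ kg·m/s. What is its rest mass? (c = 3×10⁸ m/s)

γ = 1/√(1 - 0.653²) = 1.3204
v = 0.653 × 3×10⁸ = 1.959×10⁸ m/s
m = p/(γv) = 2.380×10⁹/(1.3204 × 1.959×10⁸) = 9.201 kg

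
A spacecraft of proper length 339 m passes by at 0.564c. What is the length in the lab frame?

Proper length L₀ = 339 m
γ = 1/√(1 - 0.564²) = 1.211
L = L₀/γ = 339/1.211 = 279.9 m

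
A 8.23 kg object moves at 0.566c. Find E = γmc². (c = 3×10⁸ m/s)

γ = 1/√(1 - 0.566²) = 1.213
mc² = 8.23 × (3×10⁸)² = 7.407×10¹⁷ J
E = γmc² = 1.213 × 7.407×10¹⁷ = 8.985×10¹⁷ J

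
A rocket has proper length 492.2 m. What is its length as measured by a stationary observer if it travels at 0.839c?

Proper length L₀ = 492.2 m
γ = 1/√(1 - 0.839²) = 1.838
L = L₀/γ = 492.2/1.838 = 267.8 m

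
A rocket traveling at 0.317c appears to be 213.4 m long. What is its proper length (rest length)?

Contracted length L = 213.4 m
γ = 1/√(1 - 0.317²) = 1.0544
L₀ = γL = 1.0544 × 213.4 = 225.0 m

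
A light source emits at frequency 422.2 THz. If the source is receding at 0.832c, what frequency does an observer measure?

β = v/c = 0.832
(1-β)/(1+β) = 0.168/1.832 = 0.091703
Doppler factor = √(0.091703) = 0.30283
f_obs = 422.2 × 0.30283 = 127.9 THz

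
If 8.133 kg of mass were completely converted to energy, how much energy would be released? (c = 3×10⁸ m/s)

Using E = mc²:
c² = (3×10⁸)² = 9×10¹⁶ m²/s²
E = 8.133 × 9×10¹⁶ = 7.320×10¹⁷ J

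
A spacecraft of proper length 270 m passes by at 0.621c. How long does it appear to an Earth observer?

Proper length L₀ = 270 m
γ = 1/√(1 - 0.621²) = 1.276
L = L₀/γ = 270/1.276 = 211.6 m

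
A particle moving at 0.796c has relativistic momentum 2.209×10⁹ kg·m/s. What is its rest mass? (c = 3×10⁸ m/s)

γ = 1/√(1 - 0.796²) = 1.6521
v = 0.796 × 3×10⁸ = 2.388×10⁸ m/s
m = p/(γv) = 2.209×10⁹/(1.6521 × 2.388×10⁸) = 5.599 kg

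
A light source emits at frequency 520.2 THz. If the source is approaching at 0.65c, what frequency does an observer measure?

β = v/c = 0.65
(1+β)/(1-β) = 1.65/0.35 = 4.714
Doppler factor = √(4.714) = 2.171
f_obs = 520.2 × 2.171 = 1129 THz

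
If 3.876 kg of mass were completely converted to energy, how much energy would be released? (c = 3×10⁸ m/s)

Using E = mc²:
c² = (3×10⁸)² = 9×10¹⁶ m²/s²
E = 3.876 × 9×10¹⁶ = 3.488×10¹⁷ J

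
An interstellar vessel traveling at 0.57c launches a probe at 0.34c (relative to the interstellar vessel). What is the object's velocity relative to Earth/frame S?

u = (u' + v)/(1 + u'v/c²)
Numerator: 0.34 + 0.57 = 0.91
Denominator: 1 + 0.1938 = 1.1938
u = 0.91/1.1938 = 0.7623c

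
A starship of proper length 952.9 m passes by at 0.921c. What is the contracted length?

Proper length L₀ = 952.9 m
γ = 1/√(1 - 0.921²) = 2.567
L = L₀/γ = 952.9/2.567 = 371.2 m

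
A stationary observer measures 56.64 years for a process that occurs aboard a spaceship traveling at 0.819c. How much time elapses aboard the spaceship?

Dilated time Δt = 56.64 years
γ = 1/√(1 - 0.819²) = 1.743
Δt₀ = Δt/γ = 56.64/1.743 = 32.50 years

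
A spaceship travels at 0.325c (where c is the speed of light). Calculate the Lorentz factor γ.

v/c = 0.325, so (v/c)² = 0.105625
1 - (v/c)² = 0.894375
γ = 1/√(0.894375) = 1.057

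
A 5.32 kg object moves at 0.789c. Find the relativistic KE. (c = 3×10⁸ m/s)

γ = 1/√(1 - 0.789²) = 1.6276
γ - 1 = 0.6276
KE = (γ-1)mc² = 0.6276 × 5.32 × (3×10⁸)² = 3.005×10¹⁷ J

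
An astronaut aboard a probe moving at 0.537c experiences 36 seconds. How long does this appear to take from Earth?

Proper time Δt₀ = 36 seconds
γ = 1/√(1 - 0.537²) = 1.18542
Δt = γΔt₀ = 1.18542 × 36 = 42.68 seconds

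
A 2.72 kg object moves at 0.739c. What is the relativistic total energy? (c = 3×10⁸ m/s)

γ = 1/√(1 - 0.739²) = 1.4843
mc² = 2.72 × (3×10⁸)² = 2.448×10¹⁷ J
E = γmc² = 1.4843 × 2.448×10¹⁷ = 3.634×10¹⁷ J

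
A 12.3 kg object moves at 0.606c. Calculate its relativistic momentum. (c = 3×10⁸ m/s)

γ = 1/√(1 - 0.606²) = 1.257
v = 0.606 × 3×10⁸ = 1.818×10⁸ m/s
p = γmv = 1.257 × 12.3 × 1.818×10⁸ = 2.811×10⁹ kg·m/s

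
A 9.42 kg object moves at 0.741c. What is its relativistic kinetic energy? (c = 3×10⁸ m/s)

γ = 1/√(1 - 0.741²) = 1.4892
γ - 1 = 0.4892
KE = (γ-1)mc² = 0.4892 × 9.42 × (3×10⁸)² = 4.147×10¹⁷ J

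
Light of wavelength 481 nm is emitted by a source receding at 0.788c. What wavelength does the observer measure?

β = 0.788
Wavelength Doppler factor = √(1.788/0.212) = √(8.434) = 2.904
λ_obs = 481 × 2.904 = 1397 nm (redshift)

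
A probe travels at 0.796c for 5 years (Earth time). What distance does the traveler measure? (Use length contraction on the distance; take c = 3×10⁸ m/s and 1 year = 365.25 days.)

Earth distance: d = v × t = 0.796c × 5 yr = 3.768×10¹⁶ m
γ = 1.652
d' = d/γ = 3.768×10¹⁶/1.652 = 2.281×10¹⁶ m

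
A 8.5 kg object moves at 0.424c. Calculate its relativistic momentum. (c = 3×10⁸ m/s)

γ = 1/√(1 - 0.424²) = 1.104
v = 0.424 × 3×10⁸ = 1.272×10⁸ m/s
p = γmv = 1.104 × 8.5 × 1.272×10⁸ = 1.194×10⁹ kg·m/s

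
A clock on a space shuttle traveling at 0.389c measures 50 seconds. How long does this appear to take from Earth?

Proper time Δt₀ = 50 seconds
γ = 1/√(1 - 0.389²) = 1.085496
Δt = γΔt₀ = 1.085496 × 50 = 54.27 seconds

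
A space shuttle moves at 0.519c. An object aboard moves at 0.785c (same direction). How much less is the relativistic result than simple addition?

Classical: u' + v = 0.785 + 0.519 = 1.304c
Relativistic: u = (0.785 + 0.519)/(1 + 0.407415) = 1.304/1.407415 = 0.9265c
Difference: 1.304 - 0.9265 = 0.3775c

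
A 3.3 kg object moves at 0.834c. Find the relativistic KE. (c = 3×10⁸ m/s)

γ = 1/√(1 - 0.834²) = 1.8124
γ - 1 = 0.8124
KE = (γ-1)mc² = 0.8124 × 3.3 × (3×10⁸)² = 2.413×10¹⁷ J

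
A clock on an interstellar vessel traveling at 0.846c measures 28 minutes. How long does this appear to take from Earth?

Proper time Δt₀ = 28 minutes
γ = 1/√(1 - 0.846²) = 1.8755
Δt = γΔt₀ = 1.8755 × 28 = 52.51 minutes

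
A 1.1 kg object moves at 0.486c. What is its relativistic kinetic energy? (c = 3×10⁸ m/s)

γ = 1/√(1 - 0.486²) = 1.1442
γ - 1 = 0.1442
KE = (γ-1)mc² = 0.1442 × 1.1 × (3×10⁸)² = 1.428×10¹⁶ J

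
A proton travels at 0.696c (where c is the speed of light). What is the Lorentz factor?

v/c = 0.696, so (v/c)² = 0.484416
1 - (v/c)² = 0.515584
γ = 1/√(0.515584) = 1.393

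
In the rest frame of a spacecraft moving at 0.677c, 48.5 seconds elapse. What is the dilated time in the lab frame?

Proper time Δt₀ = 48.5 seconds
γ = 1/√(1 - 0.677²) = 1.3587
Δt = γΔt₀ = 1.3587 × 48.5 = 65.90 seconds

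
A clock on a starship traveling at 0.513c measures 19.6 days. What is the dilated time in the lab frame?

Proper time Δt₀ = 19.6 days
γ = 1/√(1 - 0.513²) = 1.165
Δt = γΔt₀ = 1.165 × 19.6 = 22.83 days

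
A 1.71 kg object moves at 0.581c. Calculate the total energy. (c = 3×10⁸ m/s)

γ = 1/√(1 - 0.581²) = 1.229
mc² = 1.71 × (3×10⁸)² = 1.539×10¹⁷ J
E = γmc² = 1.229 × 1.539×10¹⁷ = 1.891×10¹⁷ J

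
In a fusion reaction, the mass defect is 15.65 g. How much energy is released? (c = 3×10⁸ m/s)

Convert mass defect: Δm = 15.65 g = 0.01565 kg
E = Δm·c² = 0.01565 × (3×10⁸)²
= 0.01565 × 9×10¹⁶ = 1.409×10¹⁵ J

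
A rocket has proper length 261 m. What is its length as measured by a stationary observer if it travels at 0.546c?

Proper length L₀ = 261 m
γ = 1/√(1 - 0.546²) = 1.1936
L = L₀/γ = 261/1.1936 = 218.7 m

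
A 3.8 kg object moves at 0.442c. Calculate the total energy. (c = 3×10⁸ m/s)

γ = 1/√(1 - 0.442²) = 1.115
mc² = 3.8 × (3×10⁸)² = 3.420×10¹⁷ J
E = γmc² = 1.115 × 3.420×10¹⁷ = 3.813×10¹⁷ J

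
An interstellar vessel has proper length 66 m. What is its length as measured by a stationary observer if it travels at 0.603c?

Proper length L₀ = 66 m
γ = 1/√(1 - 0.603²) = 1.2535
L = L₀/γ = 66/1.2535 = 52.65 m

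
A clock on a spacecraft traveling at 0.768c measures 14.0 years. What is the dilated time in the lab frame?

Proper time Δt₀ = 14.0 years
γ = 1/√(1 - 0.768²) = 1.5614
Δt = γΔt₀ = 1.5614 × 14.0 = 21.86 years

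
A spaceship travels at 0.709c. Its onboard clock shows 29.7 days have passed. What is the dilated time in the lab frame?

Proper time Δt₀ = 29.7 days
γ = 1/√(1 - 0.709²) = 1.41802
Δt = γΔt₀ = 1.41802 × 29.7 = 42.12 days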